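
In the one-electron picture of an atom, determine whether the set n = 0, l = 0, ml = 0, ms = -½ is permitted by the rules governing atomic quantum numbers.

Invalid

The principal quantum number must be a positive integer (n ≥ 1), but here n = 0.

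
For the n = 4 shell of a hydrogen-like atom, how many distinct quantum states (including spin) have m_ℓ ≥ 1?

The n = 4 shell has ℓ = 0 through 3; check each.
Per ℓ-value: ℓ=1 → 1; ℓ=2 → 2; ℓ=3 → 3.
Orbitals: 1 + 2 + 3 = 6. Each orbital carries two spin states, so 6 × 2 = 12 states.

12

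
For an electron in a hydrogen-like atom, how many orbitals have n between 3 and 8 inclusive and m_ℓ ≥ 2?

For each n in the range, tally the orbitals obeying m_ℓ ≥ 2:
n=3 → 1; n=4 → 3; n=5 → 6; n=6 → 10; n=7 → 15; n=8 → 21.
Total orbitals: 1 + 3 + 6 + 10 + 15 + 21 = 56.

56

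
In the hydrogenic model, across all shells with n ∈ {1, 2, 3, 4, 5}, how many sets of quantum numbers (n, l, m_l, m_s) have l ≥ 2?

76

For each n in the range, tally the orbitals obeying l ≥ 2:
n=3 → 5; n=4 → 12; n=5 → 21.
Orbitals: 5 + 12 + 21 = 38. Including both spin states (m_s = ±1/2) gives 2 × 38 = 76 states.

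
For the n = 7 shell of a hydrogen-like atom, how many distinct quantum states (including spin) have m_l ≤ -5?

6

With n = 7 the allowed l are 0, 1, …, 6.
The (l, m_l) pairs meeting m_l ≤ -5 give: l=5 → 1; l=6 → 2.
Orbitals: 1 + 2 = 3. Each orbital carries two spin states, so 3 × 2 = 6 states.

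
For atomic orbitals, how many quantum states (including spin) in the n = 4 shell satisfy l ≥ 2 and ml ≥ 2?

6

For n = 4, l ranges over 0 … 3.
Per l-value: l=2 → 1; l=3 → 2.
Orbitals: 1 + 2 = 3. Each orbital carries two spin states, so 3 × 2 = 6 states.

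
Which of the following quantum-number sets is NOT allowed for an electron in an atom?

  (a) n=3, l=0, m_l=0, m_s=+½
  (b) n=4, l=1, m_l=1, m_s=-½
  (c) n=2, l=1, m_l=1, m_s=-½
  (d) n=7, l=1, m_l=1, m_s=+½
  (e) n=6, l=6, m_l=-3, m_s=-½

(e)

(e) has l = 6 ≥ n = 6, violating 0 ≤ l ≤ n−1.
The remaining sets (a), (b), (c), (d) satisfy all four rules.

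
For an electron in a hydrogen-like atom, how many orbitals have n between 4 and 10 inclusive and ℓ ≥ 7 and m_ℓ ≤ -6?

Treat each shell separately and count matching orbitals:
n=8 → 2; n=9 → 5; n=10 → 9.
Total orbitals: 2 + 5 + 9 = 16.

16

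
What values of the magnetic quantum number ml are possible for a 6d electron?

-2, -1, 0, 1, 2

The 6d subshell has l = 2, and ml takes every integer from −l to +l. With l = 2 that gives the 5 values -2, -1, 0, 1, 2.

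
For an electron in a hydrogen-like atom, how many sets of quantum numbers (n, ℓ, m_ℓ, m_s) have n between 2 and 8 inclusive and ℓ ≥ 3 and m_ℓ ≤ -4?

Go shell by shell, enumerating (ℓ, m_ℓ) with ℓ ≥ 3 and m_ℓ ≤ -4:
n=5 → 1; n=6 → 3; n=7 → 6; n=8 → 10.
Orbitals: 1 + 3 + 6 + 10 = 20. Including both spin states (m_s = ±1/2) gives 2 × 20 = 40 states.

40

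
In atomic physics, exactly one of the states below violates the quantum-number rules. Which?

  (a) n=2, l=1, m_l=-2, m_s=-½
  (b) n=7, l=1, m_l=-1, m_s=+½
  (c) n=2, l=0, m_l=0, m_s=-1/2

(a)

(a) has |m_l| = 2 > l = 1, violating −l ≤ m_l ≤ l.
The remaining sets (b), (c) satisfy all four rules.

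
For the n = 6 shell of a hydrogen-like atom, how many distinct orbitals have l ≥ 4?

20

Go through l = 0, …, 5 (the values permitted for n = 6).
Contributions: l=4 → 9; l=5 → 11.
Total orbitals: 9 + 11 = 20.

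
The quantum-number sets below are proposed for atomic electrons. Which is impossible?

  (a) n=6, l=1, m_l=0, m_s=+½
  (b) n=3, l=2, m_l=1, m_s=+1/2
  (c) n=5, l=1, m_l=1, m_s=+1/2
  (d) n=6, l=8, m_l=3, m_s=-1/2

(d) has l = 8 ≥ n = 6, violating 0 ≤ l ≤ n−1.
The remaining sets (a), (b), (c) satisfy all four rules.

(d)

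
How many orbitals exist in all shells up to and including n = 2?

Total orbitals = 1² + 2² = 5.

5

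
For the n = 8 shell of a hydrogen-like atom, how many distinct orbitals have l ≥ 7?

The n = 8 shell has l = 0 through 7; check each.
Contributions: l=7 → 15.
Total orbitals: 15.

15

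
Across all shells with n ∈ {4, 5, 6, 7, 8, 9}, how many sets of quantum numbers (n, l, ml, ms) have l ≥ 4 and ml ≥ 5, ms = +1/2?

20

Count contributing orbitals for each principal shell:
n=6 → 1; n=7 → 3; n=8 → 6; n=9 → 10.
Orbitals: 1 + 3 + 6 + 10 = 20. With ms fixed to +1/2 there is one state per orbital, so 20 states.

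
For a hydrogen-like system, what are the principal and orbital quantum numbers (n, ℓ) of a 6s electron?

n = 6, ℓ = 0

The leading integer gives n = 6; the letter 's' means ℓ = 0.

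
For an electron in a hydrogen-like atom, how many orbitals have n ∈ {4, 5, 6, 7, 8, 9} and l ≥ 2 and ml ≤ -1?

110

Count contributing orbitals for each principal shell:
n=4 → 5; n=5 → 9; n=6 → 14; n=7 → 20; n=8 → 27; n=9 → 35.
Total orbitals: 5 + 9 + 14 + 20 + 27 + 35 = 110.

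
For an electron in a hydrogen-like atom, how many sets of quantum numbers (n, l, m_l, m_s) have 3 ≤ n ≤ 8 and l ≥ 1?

Work shell by shell — for each n, count the (l, m_l) pairs that satisfy l ≥ 1:
n=3 → 8; n=4 → 15; n=5 → 24; n=6 → 35; n=7 → 48; n=8 → 63.
Orbitals: 8 + 15 + 24 + 35 + 48 + 63 = 193. Including both spin states (m_s = ±1/2) gives 2 × 193 = 386 states.

386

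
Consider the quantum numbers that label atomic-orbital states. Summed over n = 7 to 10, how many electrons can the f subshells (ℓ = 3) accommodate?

56

An f subshell (ℓ = 3) exists for every n ≥ 4, so shells n = 7, 8, 9, 10 each contribute one — 4 subshells.
Since each f subshell holds 2(2·3+1) = 14 electrons, the total is 4 × 14 = 56.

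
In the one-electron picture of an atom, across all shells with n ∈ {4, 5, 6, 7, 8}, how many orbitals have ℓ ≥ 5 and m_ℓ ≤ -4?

16

Per-shell orbital counts meeting the constraint:
n=6 → 2; n=7 → 5; n=8 → 9.
Total orbitals: 2 + 5 + 9 = 16.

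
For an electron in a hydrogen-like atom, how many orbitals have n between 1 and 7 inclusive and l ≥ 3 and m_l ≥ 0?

Per-shell orbital counts meeting the constraint:
n=4 → 4; n=5 → 9; n=6 → 15; n=7 → 22.
Total orbitals: 4 + 9 + 15 + 22 = 50.

50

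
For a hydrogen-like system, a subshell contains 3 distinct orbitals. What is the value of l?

2l+1 = 3 gives l = 1.

l = 1 (p)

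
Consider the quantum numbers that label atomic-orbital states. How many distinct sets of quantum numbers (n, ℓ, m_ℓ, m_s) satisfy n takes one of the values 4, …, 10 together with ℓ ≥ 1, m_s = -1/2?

Treat each shell separately and count matching orbitals:
n=4 → 15; n=5 → 24; n=6 → 35; n=7 → 48; n=8 → 63; n=9 → 80; n=10 → 99.
Orbitals: 15 + 24 + 35 + 48 + 63 + 80 + 99 = 364. With m_s fixed to -1/2 there is one state per orbital, so 364 states.

364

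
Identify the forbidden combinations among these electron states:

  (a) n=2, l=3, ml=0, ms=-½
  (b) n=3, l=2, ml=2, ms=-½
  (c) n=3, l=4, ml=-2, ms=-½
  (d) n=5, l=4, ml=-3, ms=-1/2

(a) and (c)

(a) has l = 3 ≥ n = 2, violating 0 ≤ l ≤ n−1.
(c) has l = 4 ≥ n = 3, violating 0 ≤ l ≤ n−1.
The remaining sets (b), (d) satisfy all four rules.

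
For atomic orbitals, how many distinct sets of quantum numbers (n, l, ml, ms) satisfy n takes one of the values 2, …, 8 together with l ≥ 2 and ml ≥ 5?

20

For each n in the range, tally the orbitals obeying l ≥ 2 and ml ≥ 5:
n=6 → 1; n=7 → 3; n=8 → 6.
Orbitals: 1 + 3 + 6 = 10. Including both spin states (ms = ±1/2) gives 2 × 10 = 20 states.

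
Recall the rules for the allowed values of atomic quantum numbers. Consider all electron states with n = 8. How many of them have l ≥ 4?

96

Per l-value: l=4 → 9; l=5 → 11; l=6 → 13; l=7 → 15.
Orbitals: 9 + 11 + 13 + 15 = 48. Each orbital carries two spin states, so 48 × 2 = 96 states.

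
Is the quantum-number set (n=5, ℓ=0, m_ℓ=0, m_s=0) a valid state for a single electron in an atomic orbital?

The spin quantum number for an electron can only be m_s = +1/2 or −1/2; m_s = 0 is not one of those.

Not allowed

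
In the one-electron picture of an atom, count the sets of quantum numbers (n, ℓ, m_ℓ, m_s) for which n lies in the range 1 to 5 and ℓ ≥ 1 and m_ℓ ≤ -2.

20

For each n in the range, tally the orbitals obeying ℓ ≥ 1 and m_ℓ ≤ -2:
n=3 → 1; n=4 → 3; n=5 → 6.
Orbitals: 1 + 3 + 6 = 10. Including both spin states (m_s = ±1/2) gives 2 × 10 = 20 states.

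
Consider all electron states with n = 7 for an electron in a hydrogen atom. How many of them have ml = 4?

Go through l = 0, …, 6 (the values permitted for n = 7).
Contributions: l=4 → 1; l=5 → 1; l=6 → 1.
Orbitals: 1 + 1 + 1 = 3. Each orbital carries two spin states, so 3 × 2 = 6 states.

6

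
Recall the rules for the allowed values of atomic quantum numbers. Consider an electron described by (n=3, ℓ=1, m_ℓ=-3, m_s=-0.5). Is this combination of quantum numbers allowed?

Not allowed

The magnetic quantum number must satisfy −ℓ ≤ m_ℓ ≤ ℓ. With ℓ = 1, m_ℓ can only be -1, 0, 1, so m_ℓ = -3 is forbidden.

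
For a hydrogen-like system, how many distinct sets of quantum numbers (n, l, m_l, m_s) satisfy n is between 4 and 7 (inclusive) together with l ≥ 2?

220

Count contributing orbitals for each principal shell:
n=4 → 12; n=5 → 21; n=6 → 32; n=7 → 45.
Orbitals: 12 + 21 + 32 + 45 = 110. Including both spin states (m_s = ±1/2) gives 2 × 110 = 220 states.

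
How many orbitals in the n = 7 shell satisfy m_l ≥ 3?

10

With n = 7 the allowed l are 0, 1, …, 6.
Per l-value: l=3 → 1; l=4 → 2; l=5 → 3; l=6 → 4.
Total orbitals: 1 + 2 + 3 + 4 = 10.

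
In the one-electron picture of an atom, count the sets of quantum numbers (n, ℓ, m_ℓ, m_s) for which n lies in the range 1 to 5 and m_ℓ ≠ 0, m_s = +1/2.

Per-shell orbital counts meeting the constraint:
n=2 → 2; n=3 → 6; n=4 → 12; n=5 → 20.
Orbitals: 2 + 6 + 12 + 20 = 40. With m_s fixed to +1/2 there is one state per orbital, so 40 states.

40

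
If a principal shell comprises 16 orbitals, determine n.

n = 4

n² = 16 ⇒ n = 4.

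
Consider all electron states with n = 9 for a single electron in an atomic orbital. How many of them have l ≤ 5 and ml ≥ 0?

Go through l = 0, …, 8 (the values permitted for n = 9).
The (l, ml) pairs meeting l ≤ 5 and ml ≥ 0 give: l=0 → 1; l=1 → 2; l=2 → 3; l=3 → 4; l=4 → 5; l=5 → 6.
Orbitals: 1 + 2 + 3 + 4 + 5 + 6 = 21. Each orbital carries two spin states, so 21 × 2 = 42 states.

42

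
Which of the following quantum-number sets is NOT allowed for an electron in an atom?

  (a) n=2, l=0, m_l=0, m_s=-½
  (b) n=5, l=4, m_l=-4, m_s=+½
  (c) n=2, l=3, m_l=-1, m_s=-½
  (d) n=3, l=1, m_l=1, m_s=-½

(c) has l = 3 ≥ n = 2, violating 0 ≤ l ≤ n−1.
The remaining sets (a), (b), (d) satisfy all four rules.

(c)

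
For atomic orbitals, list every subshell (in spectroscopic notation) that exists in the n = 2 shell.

2s, 2p

For n = 2, l runs from 0 to 1. In spectroscopic notation l = 0,1,2,… ↔ s,p,d,f,g,h,i, so the subshells are 2s, 2p.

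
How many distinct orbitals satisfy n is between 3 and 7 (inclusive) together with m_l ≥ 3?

20

Go shell by shell, enumerating (l, m_l) with m_l ≥ 3:
n=4 → 1; n=5 → 3; n=6 → 6; n=7 → 10.
Total orbitals: 1 + 3 + 6 + 10 = 20.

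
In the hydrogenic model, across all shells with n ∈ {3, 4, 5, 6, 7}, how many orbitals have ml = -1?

20

Treat each shell separately and count matching orbitals:
n=3 → 2; n=4 → 3; n=5 → 4; n=6 → 5; n=7 → 6.
Total orbitals: 2 + 3 + 4 + 5 + 6 = 20.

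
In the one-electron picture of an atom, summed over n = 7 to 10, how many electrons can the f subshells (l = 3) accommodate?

56

An f subshell (l = 3) exists for every n ≥ 4, so shells n = 7, 8, 9, 10 each contribute one — 4 subshells.
Since each f subshell holds 2(2·3+1) = 14 electrons, the total is 4 × 14 = 56.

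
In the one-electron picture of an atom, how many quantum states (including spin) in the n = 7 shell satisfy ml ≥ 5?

The n = 7 shell has l = 0 through 6; check each.
Contributions: l=5 → 1; l=6 → 2.
Orbitals: 1 + 2 = 3. Each orbital carries two spin states, so 3 × 2 = 6 states.

6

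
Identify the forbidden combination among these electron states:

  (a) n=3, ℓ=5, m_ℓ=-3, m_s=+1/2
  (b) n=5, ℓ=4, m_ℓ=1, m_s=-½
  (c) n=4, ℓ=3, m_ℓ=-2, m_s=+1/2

(a)

(a) has ℓ = 5 ≥ n = 3, violating 0 ≤ ℓ ≤ n−1.
The remaining sets (b), (c) satisfy all four rules.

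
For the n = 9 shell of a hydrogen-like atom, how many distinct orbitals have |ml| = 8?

Per l-value: l=8 → 2.
Total orbitals: 2.

2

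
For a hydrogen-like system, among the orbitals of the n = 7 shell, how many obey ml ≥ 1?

21

Contributions: l=1 → 1; l=2 → 2; l=3 → 3; l=4 → 4; l=5 → 5; l=6 → 6.
Total orbitals: 1 + 2 + 3 + 4 + 5 + 6 = 21.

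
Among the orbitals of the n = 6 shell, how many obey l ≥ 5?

With n = 6 the allowed l are 0, 1, …, 5.
Contributions: l=5 → 11.
Total orbitals: 11.

11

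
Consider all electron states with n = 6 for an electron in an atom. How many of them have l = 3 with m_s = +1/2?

7

Contributions: l=3 → 7.
Orbitals: 7. With m_s fixed to a single value there is one state per orbital, giving 7 states.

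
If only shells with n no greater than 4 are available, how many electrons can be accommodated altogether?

Total orbitals = 1² + 2² + 3² + 4² = 30. Doubling for spin gives 60 electrons.

60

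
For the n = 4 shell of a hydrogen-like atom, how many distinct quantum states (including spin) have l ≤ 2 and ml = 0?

For n = 4, l ranges over 0 … 3.
The (l, ml) pairs meeting l ≤ 2 and ml = 0 give: l=0 → 1; l=1 → 1; l=2 → 1.
Orbitals: 1 + 1 + 1 = 3. Each orbital carries two spin states, so 3 × 2 = 6 states.

6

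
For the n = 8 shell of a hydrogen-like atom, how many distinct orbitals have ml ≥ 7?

Per l-value: l=7 → 1.
Total orbitals: 1.

1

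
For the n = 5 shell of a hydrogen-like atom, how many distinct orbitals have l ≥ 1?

For n = 5, l ranges over 0 … 4.
Per l-value: l=1 → 3; l=2 → 5; l=3 → 7; l=4 → 9.
Total orbitals: 3 + 5 + 7 + 9 = 24.

24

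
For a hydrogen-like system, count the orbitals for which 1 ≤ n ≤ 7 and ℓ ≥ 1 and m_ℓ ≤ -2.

35

Go shell by shell, enumerating (ℓ, m_ℓ) with ℓ ≥ 1 and m_ℓ ≤ -2:
n=3 → 1; n=4 → 3; n=5 → 6; n=6 → 10; n=7 → 15.
Total orbitals: 1 + 3 + 6 + 10 + 15 = 35.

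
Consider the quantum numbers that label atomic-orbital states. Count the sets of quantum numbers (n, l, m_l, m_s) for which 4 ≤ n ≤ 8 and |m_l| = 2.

80

Treat each shell separately and count matching orbitals:
n=4 → 4; n=5 → 6; n=6 → 8; n=7 → 10; n=8 → 12.
Orbitals: 4 + 6 + 8 + 10 + 12 = 40. Including both spin states (m_s = ±1/2) gives 2 × 40 = 80 states.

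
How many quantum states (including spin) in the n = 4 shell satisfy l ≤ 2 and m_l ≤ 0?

The n = 4 shell has l = 0 through 3; check each.
Per l-value: l=0 → 1; l=1 → 2; l=2 → 3.
Orbitals: 1 + 2 + 3 = 6. Each orbital carries two spin states, so 6 × 2 = 12 states.

12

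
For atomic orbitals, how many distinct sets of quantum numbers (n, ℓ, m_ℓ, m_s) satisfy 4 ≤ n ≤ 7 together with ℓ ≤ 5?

Per-shell orbital counts meeting the constraint:
n=4 → 16; n=5 → 25; n=6 → 36; n=7 → 36.
Orbitals: 16 + 25 + 36 + 36 = 113. Including both spin states (m_s = ±1/2) gives 2 × 113 = 226 states.

226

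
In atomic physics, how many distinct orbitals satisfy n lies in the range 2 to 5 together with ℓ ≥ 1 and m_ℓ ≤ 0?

Go shell by shell, enumerating (ℓ, m_ℓ) with ℓ ≥ 1 and m_ℓ ≤ 0:
n=2 → 2; n=3 → 5; n=4 → 9; n=5 → 14.
Total orbitals: 2 + 5 + 9 + 14 = 30.

30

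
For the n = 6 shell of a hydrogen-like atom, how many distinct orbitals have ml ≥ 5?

Go through l = 0, …, 5 (the values permitted for n = 6).
Orbitals with ml ≥ 5, by l: l=5 → 1.
Total orbitals: 1.

1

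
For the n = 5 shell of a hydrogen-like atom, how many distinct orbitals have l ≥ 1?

For n = 5, l ranges over 0 … 4.
The (l, ml) pairs meeting l ≥ 1 give: l=1 → 3; l=2 → 5; l=3 → 7; l=4 → 9.
Total orbitals: 3 + 5 + 7 + 9 = 24.

24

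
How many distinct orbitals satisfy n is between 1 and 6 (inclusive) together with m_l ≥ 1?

Work shell by shell — for each n, count the (l, m_l) pairs that satisfy m_l ≥ 1:
n=2 → 1; n=3 → 3; n=4 → 6; n=5 → 10; n=6 → 15.
Total orbitals: 1 + 3 + 6 + 10 + 15 = 35.

35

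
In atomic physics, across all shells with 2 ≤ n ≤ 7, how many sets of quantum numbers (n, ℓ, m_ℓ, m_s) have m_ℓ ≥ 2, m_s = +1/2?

For each n in the range, tally the orbitals obeying m_ℓ ≥ 2:
n=3 → 1; n=4 → 3; n=5 → 6; n=6 → 10; n=7 → 15.
Orbitals: 1 + 3 + 6 + 10 + 15 = 35. With m_s fixed to +1/2 there is one state per orbital, so 35 states.

35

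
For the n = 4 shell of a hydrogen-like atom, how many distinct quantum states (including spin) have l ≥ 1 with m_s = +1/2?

15

Contributions: l=1 → 3; l=2 → 5; l=3 → 7.
Orbitals: 3 + 5 + 7 = 15. With m_s fixed to a single value there is one state per orbital, giving 15 states.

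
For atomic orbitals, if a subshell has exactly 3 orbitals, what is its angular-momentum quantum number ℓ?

ℓ = 1

2ℓ+1 = 3 gives ℓ = 1.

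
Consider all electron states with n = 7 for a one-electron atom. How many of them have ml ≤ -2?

Go through l = 0, …, 6 (the values permitted for n = 7).
Orbitals with ml ≤ -2, by l: l=2 → 1; l=3 → 2; l=4 → 3; l=5 → 4; l=6 → 5.
Orbitals: 1 + 2 + 3 + 4 + 5 = 15. Each orbital carries two spin states, so 15 × 2 = 30 states.

30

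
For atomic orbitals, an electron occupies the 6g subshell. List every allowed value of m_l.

The 6g subshell has l = 4, and m_l takes every integer from −l to +l. With l = 4 that gives the 9 values -4, -3, -2, -1, 0, 1, 2, 3, 4.

-4, -3, -2, -1, 0, 1, 2, 3, 4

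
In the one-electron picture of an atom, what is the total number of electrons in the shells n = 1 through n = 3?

28

Shell n has n² orbitals: 1²=1 + 2²=4 + 3²=9 = 14 orbitals.
Two spin states per orbital: 2 × 14 = 28 electrons.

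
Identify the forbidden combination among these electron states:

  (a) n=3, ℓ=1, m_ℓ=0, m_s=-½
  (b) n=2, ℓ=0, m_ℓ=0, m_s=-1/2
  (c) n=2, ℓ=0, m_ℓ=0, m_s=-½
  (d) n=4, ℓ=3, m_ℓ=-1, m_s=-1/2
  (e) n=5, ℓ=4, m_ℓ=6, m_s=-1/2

(e)

(e) has |m_ℓ| = 6 > ℓ = 4, violating −ℓ ≤ m_ℓ ≤ ℓ.
The remaining sets (a), (b), (c), (d) satisfy all four rules.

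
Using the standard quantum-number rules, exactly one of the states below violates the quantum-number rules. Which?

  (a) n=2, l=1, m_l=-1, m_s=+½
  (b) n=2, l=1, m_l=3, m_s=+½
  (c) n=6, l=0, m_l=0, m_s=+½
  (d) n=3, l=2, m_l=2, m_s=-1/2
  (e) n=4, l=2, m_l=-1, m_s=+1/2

(b) has |m_l| = 3 > l = 1, violating −l ≤ m_l ≤ l.
The remaining sets (a), (c), (d), (e) satisfy all four rules.

(b)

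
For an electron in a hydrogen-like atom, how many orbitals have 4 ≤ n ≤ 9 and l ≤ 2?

Treat each shell separately and count matching orbitals:
n=4 → 9; n=5 → 9; n=6 → 9; n=7 → 9; n=8 → 9; n=9 → 9.
Total orbitals: 9 + 9 + 9 + 9 + 9 + 9 = 54.

54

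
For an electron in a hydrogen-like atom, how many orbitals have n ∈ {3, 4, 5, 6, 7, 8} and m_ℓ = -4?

10

Per-shell orbital counts meeting the constraint:
n=5 → 1; n=6 → 2; n=7 → 3; n=8 → 4.
Total orbitals: 1 + 2 + 3 + 4 = 10.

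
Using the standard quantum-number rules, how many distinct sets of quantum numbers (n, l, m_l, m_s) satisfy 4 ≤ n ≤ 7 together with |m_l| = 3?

40

Work shell by shell — for each n, count the (l, m_l) pairs that satisfy |m_l| = 3:
n=4 → 2; n=5 → 4; n=6 → 6; n=7 → 8.
Orbitals: 2 + 4 + 6 + 8 = 20. Including both spin states (m_s = ±1/2) gives 2 × 20 = 40 states.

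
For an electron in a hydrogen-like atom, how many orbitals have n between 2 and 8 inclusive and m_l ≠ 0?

168

Count contributing orbitals for each principal shell:
n=2 → 2; n=3 → 6; n=4 → 12; n=5 → 20; n=6 → 30; n=7 → 42; n=8 → 56.
Total orbitals: 2 + 6 + 12 + 20 + 30 + 42 + 56 = 168.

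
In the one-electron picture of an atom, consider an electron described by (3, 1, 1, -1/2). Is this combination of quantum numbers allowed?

Valid

n = 3 is a positive integer. l = 1 satisfies 0 ≤ l ≤ n−1 = 2. m_l = 1 lies in the range −l … +l (here −1 … 1). m_s = -1/2 is one of ±1/2.
All four constraints are satisfied.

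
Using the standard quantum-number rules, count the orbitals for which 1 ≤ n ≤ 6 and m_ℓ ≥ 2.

20

Count contributing orbitals for each principal shell:
n=3 → 1; n=4 → 3; n=5 → 6; n=6 → 10.
Total orbitals: 1 + 3 + 6 + 10 = 20.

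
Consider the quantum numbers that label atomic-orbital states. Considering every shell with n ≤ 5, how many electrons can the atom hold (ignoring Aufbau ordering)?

110

Total orbitals = 1² + 2² + 3² + 4² + 5² = 55. Doubling for spin gives 110 electrons.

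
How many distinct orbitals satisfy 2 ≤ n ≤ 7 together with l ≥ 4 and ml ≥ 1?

28

Per-shell orbital counts meeting the constraint:
n=5 → 4; n=6 → 9; n=7 → 15.
Total orbitals: 4 + 9 + 15 = 28.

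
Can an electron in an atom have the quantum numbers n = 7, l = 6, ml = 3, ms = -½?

n = 7 is a positive integer. l = 6 satisfies 0 ≤ l ≤ n−1 = 6. ml = 3 lies in the range −l … +l (here −6 … 6). ms = -1/2 is one of ±1/2.
All four constraints are satisfied.

Allowed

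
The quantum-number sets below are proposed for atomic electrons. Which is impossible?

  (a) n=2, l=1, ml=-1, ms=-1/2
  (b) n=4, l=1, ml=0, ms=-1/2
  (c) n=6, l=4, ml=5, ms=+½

(c)

(c) has |ml| = 5 > l = 4, violating −l ≤ ml ≤ l.
The remaining sets (a), (b) satisfy all four rules.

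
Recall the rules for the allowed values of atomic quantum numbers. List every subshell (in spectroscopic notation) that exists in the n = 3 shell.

For n = 3, l runs from 0 to 2. In spectroscopic notation l = 0,1,2,… ↔ s,p,d,f,g,h,i, so the subshells are 3s, 3p, 3d.

3s, 3p, 3d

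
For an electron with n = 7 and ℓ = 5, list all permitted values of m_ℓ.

-5, -4, -3, -2, -1, 0, 1, 2, 3, 4, 5

m_ℓ takes every integer from −ℓ to +ℓ. With ℓ = 5 that gives the 11 values -5, -4, -3, -2, -1, 0, 1, 2, 3, 4, 5.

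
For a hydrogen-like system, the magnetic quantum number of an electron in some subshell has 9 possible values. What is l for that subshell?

l = 4

m_l ranges over 2l+1 integers, so 2l+1 = 9 ⇒ l = 4.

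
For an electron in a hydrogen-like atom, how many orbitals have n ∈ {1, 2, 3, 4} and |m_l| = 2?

Go shell by shell, enumerating (l, m_l) with |m_l| = 2:
n=3 → 2; n=4 → 4.
Total orbitals: 2 + 4 = 6.

6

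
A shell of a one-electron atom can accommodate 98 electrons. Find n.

2n² = 98 ⇒ n² = 49 ⇒ n = 7.

n = 7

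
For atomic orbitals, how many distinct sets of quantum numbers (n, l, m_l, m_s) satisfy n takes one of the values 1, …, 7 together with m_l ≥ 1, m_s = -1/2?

56

Count contributing orbitals for each principal shell:
n=2 → 1; n=3 → 3; n=4 → 6; n=5 → 10; n=6 → 15; n=7 → 21.
Orbitals: 1 + 3 + 6 + 10 + 15 + 21 = 56. With m_s fixed to -1/2 there is one state per orbital, so 56 states.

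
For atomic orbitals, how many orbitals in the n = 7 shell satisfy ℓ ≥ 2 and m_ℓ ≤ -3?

10

For n = 7, ℓ ranges over 0 … 6.
The (ℓ, m_ℓ) pairs meeting ℓ ≥ 2 and m_ℓ ≤ -3 give: ℓ=3 → 1; ℓ=4 → 2; ℓ=5 → 3; ℓ=6 → 4.
Total orbitals: 1 + 2 + 3 + 4 = 10.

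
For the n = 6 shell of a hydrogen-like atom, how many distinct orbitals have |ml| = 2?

8

With n = 6 the allowed l are 0, 1, …, 5.
Orbitals with |ml| = 2, by l: l=2 → 2; l=3 → 2; l=4 → 2; l=5 → 2.
Total orbitals: 2 + 2 + 2 + 2 = 8.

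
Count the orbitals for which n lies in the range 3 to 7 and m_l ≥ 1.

Go shell by shell, enumerating (l, m_l) with m_l ≥ 1:
n=3 → 3; n=4 → 6; n=5 → 10; n=6 → 15; n=7 → 21.
Total orbitals: 3 + 6 + 10 + 15 + 21 = 55.

55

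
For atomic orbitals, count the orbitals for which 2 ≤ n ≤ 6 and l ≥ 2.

Work shell by shell — for each n, count the (l, m_l) pairs that satisfy l ≥ 2:
n=3 → 5; n=4 → 12; n=5 → 21; n=6 → 32.
Total orbitals: 5 + 12 + 21 + 32 = 70.

70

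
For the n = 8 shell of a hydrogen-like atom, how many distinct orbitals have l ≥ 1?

63

Orbitals with l ≥ 1, by l: l=1 → 3; l=2 → 5; l=3 → 7; l=4 → 9; l=5 → 11; l=6 → 13; l=7 → 15.
Total orbitals: 3 + 5 + 7 + 9 + 11 + 13 + 15 = 63.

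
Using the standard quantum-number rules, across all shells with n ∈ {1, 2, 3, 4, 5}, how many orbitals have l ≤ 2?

Go shell by shell, enumerating (l, ml) with l ≤ 2:
n=1 → 1; n=2 → 4; n=3 → 9; n=4 → 9; n=5 → 9.
Total orbitals: 1 + 4 + 9 + 9 + 9 = 32.

32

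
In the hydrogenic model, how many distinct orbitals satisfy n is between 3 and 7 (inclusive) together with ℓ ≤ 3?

73

Go shell by shell, enumerating (ℓ, m_ℓ) with ℓ ≤ 3:
n=3 → 9; n=4 → 16; n=5 → 16; n=6 → 16; n=7 → 16.
Total orbitals: 9 + 16 + 16 + 16 + 16 = 73.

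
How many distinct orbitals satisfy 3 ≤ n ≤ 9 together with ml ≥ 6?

10

Go shell by shell, enumerating (l, ml) with ml ≥ 6:
n=7 → 1; n=8 → 3; n=9 → 6.
Total orbitals: 1 + 3 + 6 = 10.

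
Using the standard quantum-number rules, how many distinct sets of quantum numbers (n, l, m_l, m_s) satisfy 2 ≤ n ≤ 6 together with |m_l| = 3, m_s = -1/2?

12

Per-shell orbital counts meeting the constraint:
n=4 → 2; n=5 → 4; n=6 → 6.
Orbitals: 2 + 4 + 6 = 12. With m_s fixed to -1/2 there is one state per orbital, so 12 states.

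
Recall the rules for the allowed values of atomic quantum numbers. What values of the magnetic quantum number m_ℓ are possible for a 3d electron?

-2, -1, 0, 1, 2

The 3d subshell has ℓ = 2, and m_ℓ takes every integer from −ℓ to +ℓ. With ℓ = 2 that gives the 5 values -2, -1, 0, 1, 2.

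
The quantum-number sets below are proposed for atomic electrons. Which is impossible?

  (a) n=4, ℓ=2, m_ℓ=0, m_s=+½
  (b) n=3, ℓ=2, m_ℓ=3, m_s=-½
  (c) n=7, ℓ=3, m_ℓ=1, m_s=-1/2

(b) has |m_ℓ| = 3 > ℓ = 2, violating −ℓ ≤ m_ℓ ≤ ℓ.
The remaining sets (a), (c) satisfy all four rules.

(b)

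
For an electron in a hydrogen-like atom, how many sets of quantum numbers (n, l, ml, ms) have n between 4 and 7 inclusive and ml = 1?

For each n in the range, tally the orbitals obeying ml = 1:
n=4 → 3; n=5 → 4; n=6 → 5; n=7 → 6.
Orbitals: 3 + 4 + 5 + 6 = 18. Including both spin states (ms = ±1/2) gives 2 × 18 = 36 states.

36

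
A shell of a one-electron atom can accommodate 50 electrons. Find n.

2n² = 50 ⇒ n² = 25 ⇒ n = 5.

n = 5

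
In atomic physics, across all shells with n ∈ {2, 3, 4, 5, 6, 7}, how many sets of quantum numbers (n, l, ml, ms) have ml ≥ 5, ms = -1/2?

4

Per-shell orbital counts meeting the constraint:
n=6 → 1; n=7 → 3.
Orbitals: 1 + 3 = 4. With ms fixed to -1/2 there is one state per orbital, so 4 states.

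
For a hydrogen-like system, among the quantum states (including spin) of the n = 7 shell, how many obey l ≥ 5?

48

With n = 7 the allowed l are 0, 1, …, 6.
Per l-value: l=5 → 11; l=6 → 13.
Orbitals: 11 + 13 = 24. Each orbital carries two spin states, so 24 × 2 = 48 states.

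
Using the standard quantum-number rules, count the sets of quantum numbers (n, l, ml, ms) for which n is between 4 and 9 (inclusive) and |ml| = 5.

Work shell by shell — for each n, count the (l, ml) pairs that satisfy |ml| = 5:
n=6 → 2; n=7 → 4; n=8 → 6; n=9 → 8.
Orbitals: 2 + 4 + 6 + 8 = 20. Including both spin states (ms = ±1/2) gives 2 × 20 = 40 states.

40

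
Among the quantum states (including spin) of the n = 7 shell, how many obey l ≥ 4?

For n = 7, l ranges over 0 … 6.
Orbitals with l ≥ 4, by l: l=4 → 9; l=5 → 11; l=6 → 13.
Orbitals: 9 + 11 + 13 = 33. Each orbital carries two spin states, so 33 × 2 = 66 states.

66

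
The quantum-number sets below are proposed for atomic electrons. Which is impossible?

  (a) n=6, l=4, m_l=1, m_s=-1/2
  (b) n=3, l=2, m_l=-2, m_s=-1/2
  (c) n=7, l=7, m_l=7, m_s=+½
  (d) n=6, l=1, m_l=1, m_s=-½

(c)

(c) has l = 7 ≥ n = 7, violating 0 ≤ l ≤ n−1.
The remaining sets (a), (b), (d) satisfy all four rules.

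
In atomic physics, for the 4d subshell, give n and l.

n = 4, l = 2

The leading integer gives n = 4; the letter 'd' means l = 2.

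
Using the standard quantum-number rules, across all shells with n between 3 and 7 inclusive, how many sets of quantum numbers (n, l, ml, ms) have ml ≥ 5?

Per-shell orbital counts meeting the constraint:
n=6 → 1; n=7 → 3.
Orbitals: 1 + 3 = 4. Including both spin states (ms = ±1/2) gives 2 × 4 = 8 states.

8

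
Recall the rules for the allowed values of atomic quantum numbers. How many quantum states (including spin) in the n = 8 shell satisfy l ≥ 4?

96

Go through l = 0, …, 7 (the values permitted for n = 8).
Orbitals with l ≥ 4, by l: l=4 → 9; l=5 → 11; l=6 → 13; l=7 → 15.
Orbitals: 9 + 11 + 13 + 15 = 48. Each orbital carries two spin states, so 48 × 2 = 96 states.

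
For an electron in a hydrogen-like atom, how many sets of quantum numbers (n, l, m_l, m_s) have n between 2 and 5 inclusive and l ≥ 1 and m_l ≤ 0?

60

Per-shell orbital counts meeting the constraint:
n=2 → 2; n=3 → 5; n=4 → 9; n=5 → 14.
Orbitals: 2 + 5 + 9 + 14 = 30. Including both spin states (m_s = ±1/2) gives 2 × 30 = 60 states.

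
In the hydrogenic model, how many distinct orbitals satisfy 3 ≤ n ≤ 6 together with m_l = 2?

For each n in the range, tally the orbitals obeying m_l = 2:
n=3 → 1; n=4 → 2; n=5 → 3; n=6 → 4.
Total orbitals: 1 + 2 + 3 + 4 = 10.

10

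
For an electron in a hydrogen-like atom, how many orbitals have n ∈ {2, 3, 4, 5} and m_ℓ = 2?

6

Work shell by shell — for each n, count the (ℓ, m_ℓ) pairs that satisfy m_ℓ = 2:
n=3 → 1; n=4 → 2; n=5 → 3.
Total orbitals: 1 + 2 + 3 = 6.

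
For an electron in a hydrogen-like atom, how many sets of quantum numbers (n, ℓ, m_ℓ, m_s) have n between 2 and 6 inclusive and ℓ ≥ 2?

Count contributing orbitals for each principal shell:
n=3 → 5; n=4 → 12; n=5 → 21; n=6 → 32.
Orbitals: 5 + 12 + 21 + 32 = 70. Including both spin states (m_s = ±1/2) gives 2 × 70 = 140 states.

140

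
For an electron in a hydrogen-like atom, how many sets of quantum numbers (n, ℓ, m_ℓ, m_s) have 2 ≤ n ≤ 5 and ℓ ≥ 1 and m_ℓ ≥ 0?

Count contributing orbitals for each principal shell:
n=2 → 2; n=3 → 5; n=4 → 9; n=5 → 14.
Orbitals: 2 + 5 + 9 + 14 = 30. Including both spin states (m_s = ±1/2) gives 2 × 30 = 60 states.

60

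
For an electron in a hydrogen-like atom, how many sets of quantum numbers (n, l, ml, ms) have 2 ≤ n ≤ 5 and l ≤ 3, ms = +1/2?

For each n in the range, tally the orbitals obeying l ≤ 3:
n=2 → 4; n=3 → 9; n=4 → 16; n=5 → 16.
Orbitals: 4 + 9 + 16 + 16 = 45. With ms fixed to +1/2 there is one state per orbital, so 45 states.

45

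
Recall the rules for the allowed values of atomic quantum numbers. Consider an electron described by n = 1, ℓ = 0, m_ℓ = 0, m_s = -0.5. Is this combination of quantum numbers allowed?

n = 1 is a positive integer. ℓ = 0 satisfies 0 ≤ ℓ ≤ n−1 = 0. m_ℓ = 0 lies in the range −ℓ … +ℓ (here 0). m_s = -1/2 is one of ±1/2.
All four constraints are satisfied.

Allowed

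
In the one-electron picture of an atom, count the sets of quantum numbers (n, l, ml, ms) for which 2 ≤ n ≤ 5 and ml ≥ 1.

Go shell by shell, enumerating (l, ml) with ml ≥ 1:
n=2 → 1; n=3 → 3; n=4 → 6; n=5 → 10.
Orbitals: 1 + 3 + 6 + 10 = 20. Including both spin states (ms = ±1/2) gives 2 × 20 = 40 states.

40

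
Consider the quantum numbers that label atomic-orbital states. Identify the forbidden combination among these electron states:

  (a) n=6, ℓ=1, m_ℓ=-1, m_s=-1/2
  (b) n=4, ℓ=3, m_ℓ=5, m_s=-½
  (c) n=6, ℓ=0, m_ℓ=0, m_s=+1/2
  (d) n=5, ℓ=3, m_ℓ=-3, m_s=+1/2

(b) has |m_ℓ| = 5 > ℓ = 3, violating −ℓ ≤ m_ℓ ≤ ℓ.
The remaining sets (a), (c), (d) satisfy all four rules.

(b)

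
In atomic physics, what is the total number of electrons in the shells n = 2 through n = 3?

Shell n has n² orbitals: 2²=4 + 3²=9 = 13 orbitals.
Two spin states per orbital: 2 × 13 = 26 electrons.

26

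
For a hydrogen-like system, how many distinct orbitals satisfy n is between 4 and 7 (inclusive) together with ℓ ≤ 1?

Work shell by shell — for each n, count the (ℓ, m_ℓ) pairs that satisfy ℓ ≤ 1:
n=4 → 4; n=5 → 4; n=6 → 4; n=7 → 4.
Total orbitals: 4 + 4 + 4 + 4 = 16.

16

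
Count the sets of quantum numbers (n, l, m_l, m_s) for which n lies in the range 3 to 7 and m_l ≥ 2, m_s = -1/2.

For each n in the range, tally the orbitals obeying m_l ≥ 2:
n=3 → 1; n=4 → 3; n=5 → 6; n=6 → 10; n=7 → 15.
Orbitals: 1 + 3 + 6 + 10 + 15 = 35. With m_s fixed to -1/2 there is one state per orbital, so 35 states.

35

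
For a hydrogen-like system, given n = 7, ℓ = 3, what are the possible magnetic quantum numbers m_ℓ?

-3, -2, -1, 0, 1, 2, 3

m_ℓ takes every integer from −ℓ to +ℓ. With ℓ = 3 that gives the 7 values -3, -2, -1, 0, 1, 2, 3.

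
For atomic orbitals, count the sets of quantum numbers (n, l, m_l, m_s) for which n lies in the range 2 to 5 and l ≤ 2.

Count contributing orbitals for each principal shell:
n=2 → 4; n=3 → 9; n=4 → 9; n=5 → 9.
Orbitals: 4 + 9 + 9 + 9 = 31. Including both spin states (m_s = ±1/2) gives 2 × 31 = 62 states.

62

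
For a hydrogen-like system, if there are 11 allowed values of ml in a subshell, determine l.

ml ranges over 2l+1 integers, so 2l+1 = 11 ⇒ l = 5.

l = 5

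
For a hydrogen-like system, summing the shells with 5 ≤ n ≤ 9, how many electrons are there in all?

Shell n has n² orbitals: 5²=25 + 6²=36 + 7²=49 + 8²=64 + 9²=81 = 255 orbitals.
Two spin states per orbital: 2 × 255 = 510 electrons.

510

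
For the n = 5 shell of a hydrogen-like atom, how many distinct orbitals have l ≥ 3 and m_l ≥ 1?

7

Go through l = 0, …, 4 (the values permitted for n = 5).
Contributions: l=3 → 3; l=4 → 4.
Total orbitals: 3 + 4 = 7.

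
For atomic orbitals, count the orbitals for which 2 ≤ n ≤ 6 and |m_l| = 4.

6

Count contributing orbitals for each principal shell:
n=5 → 2; n=6 → 4.
Total orbitals: 2 + 4 = 6.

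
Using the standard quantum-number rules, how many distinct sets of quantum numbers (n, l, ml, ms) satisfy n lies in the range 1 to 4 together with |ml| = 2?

Go shell by shell, enumerating (l, ml) with |ml| = 2:
n=3 → 2; n=4 → 4.
Orbitals: 2 + 4 = 6. Including both spin states (ms = ±1/2) gives 2 × 6 = 12 states.

12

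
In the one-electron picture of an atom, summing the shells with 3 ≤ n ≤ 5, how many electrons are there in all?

100

Shell n has n² orbitals: 3²=9 + 4²=16 + 5²=25 = 50 orbitals.
Two spin states per orbital: 2 × 50 = 100 electrons.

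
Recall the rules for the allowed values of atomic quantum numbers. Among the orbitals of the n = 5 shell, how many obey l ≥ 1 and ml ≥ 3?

3

Go through l = 0, …, 4 (the values permitted for n = 5).
Orbitals with l ≥ 1 and ml ≥ 3, by l: l=3 → 1; l=4 → 2.
Total orbitals: 1 + 2 = 3.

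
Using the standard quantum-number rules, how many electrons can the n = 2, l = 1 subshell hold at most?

A subshell with l = 1 has 2l+1 = 3 orbitals, each holding 2 electrons (spin ±1/2), so 3 × 2 = 6.

6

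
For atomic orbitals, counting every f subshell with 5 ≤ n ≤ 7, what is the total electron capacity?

An f subshell (ℓ = 3) exists for every n ≥ 4, so shells n = 5, 6, 7 each contribute one — 3 subshells.
Since each f subshell holds 2(2·3+1) = 14 electrons, the total is 3 × 14 = 42.

42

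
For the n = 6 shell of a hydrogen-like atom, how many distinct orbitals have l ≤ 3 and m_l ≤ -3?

The n = 6 shell has l = 0 through 5; check each.
Orbitals with l ≤ 3 and m_l ≤ -3, by l: l=3 → 1.
Total orbitals: 1.

1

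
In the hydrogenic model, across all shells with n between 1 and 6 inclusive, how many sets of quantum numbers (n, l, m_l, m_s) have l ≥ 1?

Per-shell orbital counts meeting the constraint:
n=2 → 3; n=3 → 8; n=4 → 15; n=5 → 24; n=6 → 35.
Orbitals: 3 + 8 + 15 + 24 + 35 = 85. Including both spin states (m_s = ±1/2) gives 2 × 85 = 170 states.

170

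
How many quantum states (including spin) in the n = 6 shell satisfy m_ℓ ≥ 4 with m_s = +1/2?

With n = 6 the allowed ℓ are 0, 1, …, 5.
The (ℓ, m_ℓ) pairs meeting m_ℓ ≥ 4 give: ℓ=4 → 1; ℓ=5 → 2.
Orbitals: 1 + 2 = 3. With m_s fixed to a single value there is one state per orbital, giving 3 states.

3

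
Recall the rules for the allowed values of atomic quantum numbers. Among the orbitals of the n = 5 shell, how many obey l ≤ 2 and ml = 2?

1

With n = 5 the allowed l are 0, 1, …, 4.
The (l, ml) pairs meeting l ≤ 2 and ml = 2 give: l=2 → 1.
Total orbitals: 1.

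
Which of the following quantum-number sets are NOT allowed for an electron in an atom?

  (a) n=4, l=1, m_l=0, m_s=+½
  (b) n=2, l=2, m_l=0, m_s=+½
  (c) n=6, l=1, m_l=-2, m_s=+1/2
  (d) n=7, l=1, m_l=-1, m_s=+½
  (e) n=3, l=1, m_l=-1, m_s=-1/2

(b) and (c)

(b) has l = 2 ≥ n = 2, violating 0 ≤ l ≤ n−1.
(c) has |m_l| = 2 > l = 1, violating −l ≤ m_l ≤ l.
The remaining sets (a), (d), (e) satisfy all four rules.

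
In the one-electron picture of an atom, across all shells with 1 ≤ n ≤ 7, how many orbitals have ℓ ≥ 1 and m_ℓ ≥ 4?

10

Count contributing orbitals for each principal shell:
n=5 → 1; n=6 → 3; n=7 → 6.
Total orbitals: 1 + 3 + 6 = 10.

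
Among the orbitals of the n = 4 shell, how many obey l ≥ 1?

15

Per l-value: l=1 → 3; l=2 → 5; l=3 → 7.
Total orbitals: 3 + 5 + 7 = 15.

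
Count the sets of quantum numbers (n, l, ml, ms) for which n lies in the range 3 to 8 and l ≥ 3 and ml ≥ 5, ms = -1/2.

10

Per-shell orbital counts meeting the constraint:
n=6 → 1; n=7 → 3; n=8 → 6.
Orbitals: 1 + 3 + 6 = 10. With ms fixed to -1/2 there is one state per orbital, so 10 states.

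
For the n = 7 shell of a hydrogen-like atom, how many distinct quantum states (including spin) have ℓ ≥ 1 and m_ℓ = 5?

4

Go through ℓ = 0, …, 6 (the values permitted for n = 7).
Contributions: ℓ=5 → 1; ℓ=6 → 1.
Orbitals: 1 + 1 = 2. Each orbital carries two spin states, so 2 × 2 = 4 states.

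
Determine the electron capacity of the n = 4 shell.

A shell holds 2n² electrons: 2 × 4² = 2 × 16 = 32.

32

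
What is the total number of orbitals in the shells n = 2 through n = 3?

Shell n has n² orbitals: 2²=4 + 3²=9 = 13 orbitals.

13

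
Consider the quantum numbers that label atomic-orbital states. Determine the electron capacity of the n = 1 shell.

A shell holds 2n² electrons: 2 × 1² = 2 × 1 = 2.

2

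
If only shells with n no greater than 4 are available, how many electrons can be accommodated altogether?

Total orbitals = 1² + 2² + 3² + 4² = 30. Doubling for spin gives 60 electrons.

60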